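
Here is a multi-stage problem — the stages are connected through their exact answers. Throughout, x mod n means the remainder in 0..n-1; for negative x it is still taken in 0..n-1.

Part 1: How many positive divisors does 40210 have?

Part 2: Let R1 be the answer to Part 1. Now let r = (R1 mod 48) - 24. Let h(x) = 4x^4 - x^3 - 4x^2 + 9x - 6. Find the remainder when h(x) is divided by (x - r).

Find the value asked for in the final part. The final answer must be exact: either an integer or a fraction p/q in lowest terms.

Part 1: 40210 = 2 * 5 * 4021; number of divisors = (1+1) * (1+1) * (1+1) = 8; answer 8
Part 2: R1 = 8; r = -16; remainder = value at the root: 4*(-16)^4 - 1*(-16)^3 - 4*(-16)^2 + 9*(-16)^1 - 6 = (262144) + (4096) + (-1024) + (-144) + (-6) = 265066; answer 265066

265066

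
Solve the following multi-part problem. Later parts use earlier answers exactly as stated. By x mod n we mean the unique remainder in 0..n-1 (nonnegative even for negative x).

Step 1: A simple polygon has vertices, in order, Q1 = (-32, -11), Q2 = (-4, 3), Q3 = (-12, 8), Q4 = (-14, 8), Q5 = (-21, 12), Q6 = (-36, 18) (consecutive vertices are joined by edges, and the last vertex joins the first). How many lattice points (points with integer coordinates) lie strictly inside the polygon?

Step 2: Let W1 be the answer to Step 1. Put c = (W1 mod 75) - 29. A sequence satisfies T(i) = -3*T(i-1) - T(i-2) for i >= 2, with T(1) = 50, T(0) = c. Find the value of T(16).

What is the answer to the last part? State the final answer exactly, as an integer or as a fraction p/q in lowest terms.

Step 1: cross terms: (-32*3 - -4*-11)=-140, (-4*8 - -12*3)=4, (-12*8 - -14*8)=16, (-14*12 - -21*8)=0, (-21*18 - -36*12)=54, (-36*-11 - -32*18)=972; twice the area = |906| = 906; area = 453; boundary points = 14 + 1 + 2 + 1 + 3 + 1 = 22; strictly interior points = area - boundary/2 + 1 = 443; answer 443
Step 2: W1 = 443; c = 39; T(2) = -3*(50) - 1*(39) = -189; iterating: T(2)=-189, T(3)=517, T(4)=-1362, T(5)=3569, T(6)=-9345, T(7)=24466, T(8)=-64053, T(9)=167693, T(10)=-439026, T(11)=1149385, T(12)=-3009129, T(13)=7878002, T(14)=-20624877, T(15)=53996629, T(16)=-141365010; answer -141365010

-141365010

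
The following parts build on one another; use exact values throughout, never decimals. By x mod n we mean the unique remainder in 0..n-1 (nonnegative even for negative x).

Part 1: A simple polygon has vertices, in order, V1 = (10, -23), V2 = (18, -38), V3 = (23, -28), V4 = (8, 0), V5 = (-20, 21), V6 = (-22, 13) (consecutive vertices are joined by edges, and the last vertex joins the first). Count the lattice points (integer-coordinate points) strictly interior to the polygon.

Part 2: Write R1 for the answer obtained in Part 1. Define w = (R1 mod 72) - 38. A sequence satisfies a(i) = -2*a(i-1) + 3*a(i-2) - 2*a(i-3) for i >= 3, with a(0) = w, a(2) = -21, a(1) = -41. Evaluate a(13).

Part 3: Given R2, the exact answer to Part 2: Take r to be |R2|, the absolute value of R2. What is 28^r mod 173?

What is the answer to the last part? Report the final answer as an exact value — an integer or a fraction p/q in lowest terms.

110

Part 1: cross terms: (10*-38 - 18*-23)=34, (18*-28 - 23*-38)=370, (23*0 - 8*-28)=224, (8*21 - -20*0)=168, (-20*13 - -22*21)=202, (-22*-23 - 10*13)=376; twice the area = |1374| = 1374; area = 687; boundary points = 1 + 5 + 1 + 7 + 2 + 4 = 20; strictly interior points = area - boundary/2 + 1 = 678; answer 678
Part 2: R1 = 678; w = -8; a(3) = -2*(-21) + 3*(-41) - 2*(-8) = -65; iterating: a(3)=-65, a(4)=149, a(5)=-451, a(6)=1479, a(7)=-4609, a(8)=14557, a(9)=-45899, a(10)=144687, a(11)=-456185, a(12)=1438229, a(13)=-4534387; answer -4534387
Part 3: R2 = -4534387; r = 4534387; squarings mod 173: 28^1=28, 28^2=92, 28^4=160, 28^8=169, 28^16=16, 28^32=83, 28^64=142, 28^128=96, 28^256=47, 28^512=133, 28^1024=43, 28^2048=119, 28^4096=148, 28^8192=106, 28^16384=164, 28^32768=81, 28^65536=160, 28^131072=169, 28^262144=16, 28^524288=83, 28^1048576=142, 28^2097152=96, 28^4194304=47; 28^4534387 = 28^1 * 28^2 * 28^16 * 28^32 * 28^64 * 28^4096 * 28^8192 * 28^65536 * 28^262144 * 28^4194304 = 110 (mod 173); answer 110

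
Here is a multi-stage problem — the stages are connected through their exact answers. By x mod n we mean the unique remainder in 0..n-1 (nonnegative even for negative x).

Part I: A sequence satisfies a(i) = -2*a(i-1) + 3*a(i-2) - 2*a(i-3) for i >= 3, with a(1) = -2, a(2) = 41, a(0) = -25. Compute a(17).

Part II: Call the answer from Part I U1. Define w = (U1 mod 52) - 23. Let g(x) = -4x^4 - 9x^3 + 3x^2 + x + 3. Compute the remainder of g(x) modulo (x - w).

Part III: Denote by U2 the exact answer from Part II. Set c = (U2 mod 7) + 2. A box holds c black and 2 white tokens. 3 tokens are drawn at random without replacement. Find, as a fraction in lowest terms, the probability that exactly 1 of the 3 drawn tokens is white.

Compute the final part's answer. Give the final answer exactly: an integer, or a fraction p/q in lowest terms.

Part I: a(3) = -2*(41) + 3*(-2) - 2*(-25) = -38; iterating: a(3)=-38, a(4)=203, a(5)=-602, a(6)=1889, a(7)=-5990, a(8)=18851, a(9)=-59450, a(10)=187433, a(11)=-590918, a(12)=1863035, a(13)=-5873690, a(14)=18518321, a(15)=-58383782, a(16)=184069907, a(17)=-580327802; answer -580327802
Part II: U1 = -580327802; w = 27; remainder = value at the root: -4*(27)^4 - 9*(27)^3 + 3*(27)^2 + 1*(27)^1 + 3 = (-2125764) + (-177147) + (2187) + (27) + (3) = -2300694; answer -2300694
Part III: U2 = -2300694; c = 5; total draws C(7,3) = 35; favorable C(2,1)*C(5,2) = 20; P = 4/7; answer 4/7

4/7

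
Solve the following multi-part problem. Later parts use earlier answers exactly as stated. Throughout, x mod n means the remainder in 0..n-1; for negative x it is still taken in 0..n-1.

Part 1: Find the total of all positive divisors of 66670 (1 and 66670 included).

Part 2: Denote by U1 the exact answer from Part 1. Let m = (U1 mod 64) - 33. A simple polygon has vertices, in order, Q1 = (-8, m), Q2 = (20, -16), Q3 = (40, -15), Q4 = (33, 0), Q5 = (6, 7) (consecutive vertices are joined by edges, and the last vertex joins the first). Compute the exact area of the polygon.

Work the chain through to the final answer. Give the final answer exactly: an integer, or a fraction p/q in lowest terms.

520

Part 1: 66670 = 2 * 5 * 59 * 113; sigma = (1 + 2) * (1 + 5) * (1 + 59) * (1 + 113) = 3 * 6 * 60 * 114 = 123120; answer 123120
Part 2: U1 = 123120; m = 15; cross terms: (-8*-16 - 20*15)=-172, (20*-15 - 40*-16)=340, (40*0 - 33*-15)=495, (33*7 - 6*0)=231, (6*15 - -8*7)=146; twice the area = |1040| = 1040; area = 520; answer 520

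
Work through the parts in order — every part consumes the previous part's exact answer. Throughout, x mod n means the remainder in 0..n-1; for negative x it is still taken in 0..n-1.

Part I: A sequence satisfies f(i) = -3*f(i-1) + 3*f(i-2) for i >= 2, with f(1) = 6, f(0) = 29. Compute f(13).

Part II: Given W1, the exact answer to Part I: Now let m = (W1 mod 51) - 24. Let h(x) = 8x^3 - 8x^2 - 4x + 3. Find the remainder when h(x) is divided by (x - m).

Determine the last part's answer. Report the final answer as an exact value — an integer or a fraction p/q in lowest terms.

-115101

Part I: f(2) = -3*(6) + 3*(29) = 69; iterating: f(2)=69, f(3)=-189, f(4)=774, f(5)=-2889, f(6)=10989, f(7)=-41634, f(8)=157869, f(9)=-598509, f(10)=2269134, f(11)=-8602929, f(12)=32616189, f(13)=-123657354; answer -123657354
Part II: W1 = -123657354; m = -24; remainder = value at the root: 8*(-24)^3 - 8*(-24)^2 - 4*(-24)^1 + 3 = (-110592) + (-4608) + (96) + (3) = -115101; answer -115101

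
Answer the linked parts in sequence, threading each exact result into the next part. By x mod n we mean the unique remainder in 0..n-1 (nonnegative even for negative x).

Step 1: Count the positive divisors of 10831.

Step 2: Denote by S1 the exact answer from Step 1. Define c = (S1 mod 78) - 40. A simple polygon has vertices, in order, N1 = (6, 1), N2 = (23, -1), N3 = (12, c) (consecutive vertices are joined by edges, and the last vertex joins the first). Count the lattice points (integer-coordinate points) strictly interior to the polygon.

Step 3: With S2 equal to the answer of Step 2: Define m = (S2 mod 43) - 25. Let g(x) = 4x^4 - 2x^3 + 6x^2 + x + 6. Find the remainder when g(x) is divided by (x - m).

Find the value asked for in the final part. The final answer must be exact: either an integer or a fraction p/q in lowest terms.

Step 1: 10831 is prime, so its only divisors are 1 and 10831; count = 2; answer 2
Step 2: S1 = 2; c = -38; cross terms: (6*-1 - 23*1)=-29, (23*-38 - 12*-1)=-862, (12*1 - 6*-38)=240; twice the area = |-651| = 651; area = 651/2; boundary points = 1 + 1 + 3 = 5; strictly interior points = area - boundary/2 + 1 = 324; answer 324
Step 3: S2 = 324; m = -2; remainder = value at the root: 4*(-2)^4 - 2*(-2)^3 + 6*(-2)^2 + 1*(-2)^1 + 6 = (64) + (16) + (24) + (-2) + (6) = 108; answer 108

108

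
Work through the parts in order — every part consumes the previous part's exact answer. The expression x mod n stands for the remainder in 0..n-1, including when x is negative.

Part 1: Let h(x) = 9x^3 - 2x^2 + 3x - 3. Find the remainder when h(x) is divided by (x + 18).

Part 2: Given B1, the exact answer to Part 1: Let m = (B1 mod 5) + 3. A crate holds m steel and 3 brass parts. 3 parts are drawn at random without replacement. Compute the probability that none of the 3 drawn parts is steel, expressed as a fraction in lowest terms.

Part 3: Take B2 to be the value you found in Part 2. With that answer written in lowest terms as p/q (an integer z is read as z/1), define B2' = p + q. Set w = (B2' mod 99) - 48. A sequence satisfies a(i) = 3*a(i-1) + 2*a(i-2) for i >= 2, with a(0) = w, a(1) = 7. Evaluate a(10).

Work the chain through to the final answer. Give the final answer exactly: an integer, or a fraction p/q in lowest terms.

960063

Part 1: remainder = value at the root: 9*(-18)^3 - 2*(-18)^2 + 3*(-18)^1 - 3 = (-52488) + (-648) + (-54) + (-3) = -53193; answer -53193
Part 2: B1 = -53193; m = 5; total draws C(8,3) = 56; favorable C(3,3) = 1; P = 1/56; answer 1/56
Part 3: B2 = 1/56; threaded value p + q = 57; w = 9; a(2) = 3*(7) + 2*(9) = 39; iterating: a(2)=39, a(3)=131, a(4)=471, a(5)=1675, a(6)=5967, a(7)=21251, a(8)=75687, a(9)=269563, a(10)=960063; answer 960063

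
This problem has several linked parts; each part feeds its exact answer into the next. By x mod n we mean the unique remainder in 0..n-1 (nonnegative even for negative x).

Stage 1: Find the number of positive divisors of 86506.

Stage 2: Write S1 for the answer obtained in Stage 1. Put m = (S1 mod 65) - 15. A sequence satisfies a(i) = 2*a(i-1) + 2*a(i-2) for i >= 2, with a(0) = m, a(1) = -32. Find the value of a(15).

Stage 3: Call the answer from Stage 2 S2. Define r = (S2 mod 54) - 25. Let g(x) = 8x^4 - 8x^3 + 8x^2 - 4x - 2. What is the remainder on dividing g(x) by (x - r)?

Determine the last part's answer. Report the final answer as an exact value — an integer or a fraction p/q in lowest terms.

Stage 1: 86506 = 2 * 7 * 37 * 167; number of divisors = (1+1) * (1+1) * (1+1) * (1+1) = 16; answer 16
Stage 2: S1 = 16; m = 1; a(2) = 2*(-32) + 2*(1) = -62; iterating: a(2)=-62, a(3)=-188, a(4)=-500, a(5)=-1376, a(6)=-3752, a(7)=-10256, a(8)=-28016, a(9)=-76544, a(10)=-209120, a(11)=-571328, a(12)=-1560896, a(13)=-4264448, a(14)=-11650688, a(15)=-31830272; answer -31830272
Stage 3: S2 = -31830272; r = 3; remainder = value at the root: 8*(3)^4 - 8*(3)^3 + 8*(3)^2 - 4*(3)^1 - 2 = (648) + (-216) + (72) + (-12) + (-2) = 490; answer 490

490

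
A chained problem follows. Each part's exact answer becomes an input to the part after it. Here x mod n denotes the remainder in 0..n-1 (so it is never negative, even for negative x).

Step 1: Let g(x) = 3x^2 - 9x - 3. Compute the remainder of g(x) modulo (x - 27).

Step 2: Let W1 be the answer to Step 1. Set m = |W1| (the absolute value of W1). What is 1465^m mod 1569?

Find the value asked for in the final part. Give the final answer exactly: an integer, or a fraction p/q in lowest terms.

Step 1: remainder = value at the root: 3*(27)^2 - 9*(27)^1 - 3 = (2187) + (-243) + (-3) = 1941; answer 1941
Step 2: W1 = 1941; m = 1941; squarings mod 1569: 1465^1=1465, 1465^2=1402, 1465^4=1216, 1465^8=658, 1465^16=1489, 1465^32=124, 1465^64=1255, 1465^128=1318, 1465^256=241, 1465^512=28, 1465^1024=784; 1465^1941 = 1465^1 * 1465^4 * 1465^16 * 1465^128 * 1465^256 * 1465^512 * 1465^1024 = 1300 (mod 1569); answer 1300

1300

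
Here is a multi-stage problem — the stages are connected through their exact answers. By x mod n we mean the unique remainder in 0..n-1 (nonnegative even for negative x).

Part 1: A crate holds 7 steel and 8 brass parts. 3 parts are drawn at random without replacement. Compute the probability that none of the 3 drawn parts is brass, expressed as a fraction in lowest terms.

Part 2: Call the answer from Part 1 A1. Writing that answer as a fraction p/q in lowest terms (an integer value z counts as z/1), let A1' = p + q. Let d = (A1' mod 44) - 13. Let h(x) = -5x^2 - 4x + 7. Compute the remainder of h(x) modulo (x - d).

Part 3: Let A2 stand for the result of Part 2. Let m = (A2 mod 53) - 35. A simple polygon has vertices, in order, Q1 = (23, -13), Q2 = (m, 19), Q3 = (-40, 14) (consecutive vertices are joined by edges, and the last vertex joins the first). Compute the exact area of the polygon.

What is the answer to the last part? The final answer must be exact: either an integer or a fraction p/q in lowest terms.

1827/2

Part 1: total draws C(15,3) = 455; favorable C(7,3) = 35; P = 1/13; answer 1/13
Part 2: A1 = 1/13; threaded value p + q = 14; d = 1; remainder = value at the root: -5*(1)^2 - 4*(1)^1 + 7 = (-5) + (-4) + (7) = -2; answer -2
Part 3: A2 = -2; m = 16; cross terms: (23*19 - 16*-13)=645, (16*14 - -40*19)=984, (-40*-13 - 23*14)=198; twice the area = |1827| = 1827; area = 1827/2; answer 1827/2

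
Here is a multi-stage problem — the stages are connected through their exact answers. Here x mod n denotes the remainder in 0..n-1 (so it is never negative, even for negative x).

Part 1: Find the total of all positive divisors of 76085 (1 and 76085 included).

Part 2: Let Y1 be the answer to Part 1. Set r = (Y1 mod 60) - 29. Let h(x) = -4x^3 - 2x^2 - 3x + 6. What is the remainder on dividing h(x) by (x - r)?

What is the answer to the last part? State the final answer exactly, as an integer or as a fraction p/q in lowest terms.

Part 1: 76085 = 5 * 15217; sigma = (1 + 5) * (1 + 15217) = 6 * 15218 = 91308; answer 91308
Part 2: Y1 = 91308; r = 19; remainder = value at the root: -4*(19)^3 - 2*(19)^2 - 3*(19)^1 + 6 = (-27436) + (-722) + (-57) + (6) = -28209; answer -28209

-28209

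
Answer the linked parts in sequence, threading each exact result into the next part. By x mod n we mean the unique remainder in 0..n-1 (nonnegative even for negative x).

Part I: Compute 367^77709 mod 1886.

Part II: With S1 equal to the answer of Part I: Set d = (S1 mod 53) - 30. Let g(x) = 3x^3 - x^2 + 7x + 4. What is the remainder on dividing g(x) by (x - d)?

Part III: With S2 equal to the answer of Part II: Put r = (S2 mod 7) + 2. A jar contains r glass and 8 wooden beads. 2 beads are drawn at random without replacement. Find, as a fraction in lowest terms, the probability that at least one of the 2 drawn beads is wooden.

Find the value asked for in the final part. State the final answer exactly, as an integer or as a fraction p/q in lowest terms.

44/45

Part I: squarings mod 1886: 367^1=367, 367^2=783, 367^4=139, 367^8=461, 367^16=1289, 367^32=1841, 367^64=139, 367^128=461, 367^256=1289, 367^512=1841, 367^1024=139, 367^2048=461, 367^4096=1289, 367^8192=1841, 367^16384=139, 367^32768=461, 367^65536=1289; 367^77709 = 367^1 * 367^4 * 367^8 * 367^128 * 367^256 * 367^512 * 367^1024 * 367^2048 * 367^8192 * 367^65536 = 1333 (mod 1886); answer 1333
Part II: S1 = 1333; d = -22; remainder = value at the root: 3*(-22)^3 - 1*(-22)^2 + 7*(-22)^1 + 4 = (-31944) + (-484) + (-154) + (4) = -32578; answer -32578
Part III: S2 = -32578; r = 2; total draws C(10,2) = 45; complement C(2,2) = 1; favorable 45 - 1 = 44; P = 44/45; answer 44/45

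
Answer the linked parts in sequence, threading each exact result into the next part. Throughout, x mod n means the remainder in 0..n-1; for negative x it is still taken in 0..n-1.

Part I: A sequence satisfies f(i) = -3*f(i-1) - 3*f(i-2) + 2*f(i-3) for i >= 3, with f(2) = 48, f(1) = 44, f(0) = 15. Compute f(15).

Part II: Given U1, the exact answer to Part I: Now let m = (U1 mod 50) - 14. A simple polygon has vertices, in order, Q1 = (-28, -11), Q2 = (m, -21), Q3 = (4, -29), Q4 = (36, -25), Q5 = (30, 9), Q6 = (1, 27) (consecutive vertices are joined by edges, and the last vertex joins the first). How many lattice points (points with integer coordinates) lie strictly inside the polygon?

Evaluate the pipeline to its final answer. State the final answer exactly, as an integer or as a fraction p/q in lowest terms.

1879

Part I: f(3) = -3*(48) - 3*(44) + 2*(15) = -246; iterating: f(3)=-246, f(4)=682, f(5)=-1212, f(6)=1098, f(7)=1706, f(8)=-10836, f(9)=29586, f(10)=-52838, f(11)=48084, f(12)=73434, f(13)=-470230, f(14)=1286556, f(15)=-2302110; answer -2302110
Part II: U1 = -2302110; m = 26; cross terms: (-28*-21 - 26*-11)=874, (26*-29 - 4*-21)=-670, (4*-25 - 36*-29)=944, (36*9 - 30*-25)=1074, (30*27 - 1*9)=801, (1*-11 - -28*27)=745; twice the area = |3768| = 3768; area = 1884; boundary points = 2 + 2 + 4 + 2 + 1 + 1 = 12; strictly interior points = area - boundary/2 + 1 = 1879; answer 1879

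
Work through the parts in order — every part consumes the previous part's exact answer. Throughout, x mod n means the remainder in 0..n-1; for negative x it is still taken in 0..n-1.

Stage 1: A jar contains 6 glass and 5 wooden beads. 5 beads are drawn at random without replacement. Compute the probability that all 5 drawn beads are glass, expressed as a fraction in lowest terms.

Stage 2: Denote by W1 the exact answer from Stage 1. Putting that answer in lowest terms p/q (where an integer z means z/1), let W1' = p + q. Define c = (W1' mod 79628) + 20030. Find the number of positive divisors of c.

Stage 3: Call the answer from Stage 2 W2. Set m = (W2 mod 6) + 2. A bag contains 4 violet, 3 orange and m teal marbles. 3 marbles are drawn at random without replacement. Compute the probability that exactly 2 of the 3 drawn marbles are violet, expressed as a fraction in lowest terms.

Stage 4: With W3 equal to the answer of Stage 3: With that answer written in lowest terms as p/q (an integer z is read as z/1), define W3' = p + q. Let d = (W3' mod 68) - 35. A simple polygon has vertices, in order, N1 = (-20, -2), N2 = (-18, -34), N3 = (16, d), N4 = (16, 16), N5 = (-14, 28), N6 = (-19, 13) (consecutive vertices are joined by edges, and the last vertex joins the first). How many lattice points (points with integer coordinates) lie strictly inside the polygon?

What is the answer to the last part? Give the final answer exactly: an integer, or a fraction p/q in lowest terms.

1631

Stage 1: total draws C(11,5) = 462; favorable C(6,5) = 6; P = 1/77; answer 1/77
Stage 2: W1 = 1/77; threaded value p + q = 78; c = 20108; 20108 = 2^2 * 11 * 457; number of divisors = (2+1) * (1+1) * (1+1) = 12; answer 12
Stage 3: W2 = 12; m = 2; total draws C(9,3) = 84; favorable C(4,2)*C(5,1) = 30; P = 5/14; answer 5/14
Stage 4: W3 = 5/14; threaded value p + q = 19; d = -16; cross terms: (-20*-34 - -18*-2)=644, (-18*-16 - 16*-34)=832, (16*16 - 16*-16)=512, (16*28 - -14*16)=672, (-14*13 - -19*28)=350, (-19*-2 - -20*13)=298; twice the area = |3308| = 3308; area = 1654; boundary points = 2 + 2 + 32 + 6 + 5 + 1 = 48; strictly interior points = area - boundary/2 + 1 = 1631; answer 1631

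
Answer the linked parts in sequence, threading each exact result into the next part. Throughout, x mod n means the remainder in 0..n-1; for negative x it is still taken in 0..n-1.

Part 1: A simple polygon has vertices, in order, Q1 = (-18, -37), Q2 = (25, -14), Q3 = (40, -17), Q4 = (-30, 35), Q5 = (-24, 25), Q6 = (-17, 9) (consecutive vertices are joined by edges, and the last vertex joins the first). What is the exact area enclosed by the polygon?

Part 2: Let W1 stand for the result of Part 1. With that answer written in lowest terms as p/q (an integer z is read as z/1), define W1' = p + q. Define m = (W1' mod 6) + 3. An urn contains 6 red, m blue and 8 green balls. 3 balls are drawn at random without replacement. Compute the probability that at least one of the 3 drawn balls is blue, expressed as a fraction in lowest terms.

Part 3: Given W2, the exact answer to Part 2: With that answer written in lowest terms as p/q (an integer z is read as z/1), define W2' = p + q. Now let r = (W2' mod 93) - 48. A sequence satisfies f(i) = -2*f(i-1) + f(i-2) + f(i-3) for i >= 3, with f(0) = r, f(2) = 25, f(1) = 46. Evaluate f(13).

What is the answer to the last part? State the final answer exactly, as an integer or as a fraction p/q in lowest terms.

-207577

Part 1: cross terms: (-18*-14 - 25*-37)=1177, (25*-17 - 40*-14)=135, (40*35 - -30*-17)=890, (-30*25 - -24*35)=90, (-24*9 - -17*25)=209, (-17*-37 - -18*9)=791; twice the area = |3292| = 3292; area = 1646; answer 1646
Part 2: W1 = 1646; threaded value p + q = 1647; m = 6; total draws C(20,3) = 1140; complement C(14,3) = 364; favorable 1140 - 364 = 776; P = 194/285; answer 194/285
Part 3: W2 = 194/285; threaded value p + q = 479; r = -34; f(3) = -2*(25) + 1*(46) + 1*(-34) = -38; iterating: f(3)=-38, f(4)=147, f(5)=-307, f(6)=723, f(7)=-1606, f(8)=3628, f(9)=-8139, f(10)=18300, f(11)=-41111, f(12)=92383, f(13)=-207577; answer -207577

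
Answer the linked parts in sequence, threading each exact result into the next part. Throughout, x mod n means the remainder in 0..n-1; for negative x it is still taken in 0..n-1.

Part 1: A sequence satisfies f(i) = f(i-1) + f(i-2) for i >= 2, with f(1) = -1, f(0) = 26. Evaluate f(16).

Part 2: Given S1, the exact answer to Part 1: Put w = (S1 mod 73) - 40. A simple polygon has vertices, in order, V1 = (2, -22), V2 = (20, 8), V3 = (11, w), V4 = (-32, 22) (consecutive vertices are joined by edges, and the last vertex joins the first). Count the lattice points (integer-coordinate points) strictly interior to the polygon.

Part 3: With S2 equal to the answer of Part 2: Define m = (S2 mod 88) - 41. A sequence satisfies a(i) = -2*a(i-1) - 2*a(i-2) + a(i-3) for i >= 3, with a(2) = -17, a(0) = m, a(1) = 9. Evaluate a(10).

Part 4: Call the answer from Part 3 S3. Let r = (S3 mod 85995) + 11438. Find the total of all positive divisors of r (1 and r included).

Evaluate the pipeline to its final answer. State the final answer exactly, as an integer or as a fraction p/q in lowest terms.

146964

Part 1: f(2) = 1*(-1) + 1*(26) = 25; iterating: f(2)=25, f(3)=24, f(4)=49, f(5)=73, f(6)=122, f(7)=195, f(8)=317, f(9)=512, f(10)=829, f(11)=1341, f(12)=2170, f(13)=3511, f(14)=5681, f(15)=9192, f(16)=14873; answer 14873
Part 2: S1 = 14873; w = 14; cross terms: (2*8 - 20*-22)=456, (20*14 - 11*8)=192, (11*22 - -32*14)=690, (-32*-22 - 2*22)=660; twice the area = |1998| = 1998; area = 999; boundary points = 6 + 3 + 1 + 2 = 12; strictly interior points = area - boundary/2 + 1 = 994; answer 994
Part 3: S2 = 994; m = -15; a(3) = -2*(-17) - 2*(9) + 1*(-15) = 1; iterating: a(3)=1, a(4)=41, a(5)=-101, a(6)=121, a(7)=1, a(8)=-345, a(9)=809, a(10)=-927; answer -927
Part 4: S3 = -927; r = 96506; 96506 = 2 * 73 * 661; sigma = (1 + 2) * (1 + 73) * (1 + 661) = 3 * 74 * 662 = 146964; answer 146964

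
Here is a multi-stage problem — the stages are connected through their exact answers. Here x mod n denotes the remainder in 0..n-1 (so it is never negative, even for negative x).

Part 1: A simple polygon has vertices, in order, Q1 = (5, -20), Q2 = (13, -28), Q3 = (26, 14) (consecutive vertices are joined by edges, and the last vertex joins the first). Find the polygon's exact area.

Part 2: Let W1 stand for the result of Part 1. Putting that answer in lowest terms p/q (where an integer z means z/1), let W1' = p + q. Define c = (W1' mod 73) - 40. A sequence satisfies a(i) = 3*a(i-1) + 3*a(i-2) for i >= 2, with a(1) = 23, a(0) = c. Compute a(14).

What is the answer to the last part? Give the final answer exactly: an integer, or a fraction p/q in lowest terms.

-195550605

Part 1: cross terms: (5*-28 - 13*-20)=120, (13*14 - 26*-28)=910, (26*-20 - 5*14)=-590; twice the area = |440| = 440; area = 220; answer 220
Part 2: W1 = 220; threaded value p + q = 221; c = -38; a(2) = 3*(23) + 3*(-38) = -45; iterating: a(2)=-45, a(3)=-66, a(4)=-333, a(5)=-1197, a(6)=-4590, a(7)=-17361, a(8)=-65853, a(9)=-249642, a(10)=-946485, a(11)=-3588381, a(12)=-13604598, a(13)=-51578937, a(14)=-195550605; answer -195550605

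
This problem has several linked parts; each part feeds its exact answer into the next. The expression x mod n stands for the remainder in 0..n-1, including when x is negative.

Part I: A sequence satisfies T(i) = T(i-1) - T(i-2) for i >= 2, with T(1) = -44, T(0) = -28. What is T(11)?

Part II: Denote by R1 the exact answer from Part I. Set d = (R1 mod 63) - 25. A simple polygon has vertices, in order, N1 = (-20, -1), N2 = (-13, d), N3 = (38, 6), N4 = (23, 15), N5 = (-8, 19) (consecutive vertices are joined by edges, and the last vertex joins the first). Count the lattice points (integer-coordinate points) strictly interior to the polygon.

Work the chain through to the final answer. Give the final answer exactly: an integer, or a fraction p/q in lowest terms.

899

Part I: T(2) = 1*(-44) - 1*(-28) = -16; iterating: T(2)=-16, T(3)=28, T(4)=44, T(5)=16, T(6)=-28, T(7)=-44, T(8)=-16, T(9)=28, T(10)=44, T(11)=16; answer 16
Part II: R1 = 16; d = -9; cross terms: (-20*-9 - -13*-1)=167, (-13*6 - 38*-9)=264, (38*15 - 23*6)=432, (23*19 - -8*15)=557, (-8*-1 - -20*19)=388; twice the area = |1808| = 1808; area = 904; boundary points = 1 + 3 + 3 + 1 + 4 = 12; strictly interior points = area - boundary/2 + 1 = 899; answer 899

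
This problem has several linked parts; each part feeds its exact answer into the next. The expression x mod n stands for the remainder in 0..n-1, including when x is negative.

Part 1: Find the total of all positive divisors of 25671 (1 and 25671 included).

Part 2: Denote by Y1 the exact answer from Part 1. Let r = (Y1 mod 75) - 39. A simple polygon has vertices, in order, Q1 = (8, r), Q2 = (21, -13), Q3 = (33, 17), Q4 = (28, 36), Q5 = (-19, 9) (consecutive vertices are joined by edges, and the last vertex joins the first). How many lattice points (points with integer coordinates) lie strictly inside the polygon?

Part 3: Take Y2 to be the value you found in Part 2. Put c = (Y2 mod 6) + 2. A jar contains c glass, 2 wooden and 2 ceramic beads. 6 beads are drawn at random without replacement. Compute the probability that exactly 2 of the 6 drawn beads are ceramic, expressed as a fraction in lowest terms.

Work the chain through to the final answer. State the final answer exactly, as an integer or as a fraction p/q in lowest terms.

5/7

Part 1: 25671 = 3 * 43 * 199; sigma = (1 + 3) * (1 + 43) * (1 + 199) = 4 * 44 * 200 = 35200; answer 35200
Part 2: Y1 = 35200; r = -14; cross terms: (8*-13 - 21*-14)=190, (21*17 - 33*-13)=786, (33*36 - 28*17)=712, (28*9 - -19*36)=936, (-19*-14 - 8*9)=194; twice the area = |2818| = 2818; area = 1409; boundary points = 1 + 6 + 1 + 1 + 1 = 10; strictly interior points = area - boundary/2 + 1 = 1405; answer 1405
Part 3: Y2 = 1405; c = 3; total draws C(7,6) = 7; favorable C(2,2)*C(5,4) = 5; P = 5/7; answer 5/7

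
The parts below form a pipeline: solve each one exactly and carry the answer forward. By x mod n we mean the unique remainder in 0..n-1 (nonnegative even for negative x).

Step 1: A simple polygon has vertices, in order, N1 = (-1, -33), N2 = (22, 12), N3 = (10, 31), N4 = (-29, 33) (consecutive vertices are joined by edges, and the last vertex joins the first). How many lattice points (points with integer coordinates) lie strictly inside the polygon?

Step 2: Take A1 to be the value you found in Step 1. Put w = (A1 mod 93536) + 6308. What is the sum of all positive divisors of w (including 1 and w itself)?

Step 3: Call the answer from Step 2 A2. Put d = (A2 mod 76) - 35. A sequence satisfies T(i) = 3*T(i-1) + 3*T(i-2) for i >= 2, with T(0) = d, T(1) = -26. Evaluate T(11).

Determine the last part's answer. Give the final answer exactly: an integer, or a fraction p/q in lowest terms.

Step 1: cross terms: (-1*12 - 22*-33)=714, (22*31 - 10*12)=562, (10*33 - -29*31)=1229, (-29*-33 - -1*33)=990; twice the area = |3495| = 3495; area = 3495/2; boundary points = 1 + 1 + 1 + 2 = 5; strictly interior points = area - boundary/2 + 1 = 1746; answer 1746
Step 2: A1 = 1746; w = 8054; 8054 = 2 * 4027; sigma = (1 + 2) * (1 + 4027) = 3 * 4028 = 12084; answer 12084
Step 3: A2 = 12084; d = -35; T(2) = 3*(-26) + 3*(-35) = -183; iterating: T(2)=-183, T(3)=-627, T(4)=-2430, T(5)=-9171, T(6)=-34803, T(7)=-131922, T(8)=-500175, T(9)=-1896291, T(10)=-7189398, T(11)=-27257067; answer -27257067

-27257067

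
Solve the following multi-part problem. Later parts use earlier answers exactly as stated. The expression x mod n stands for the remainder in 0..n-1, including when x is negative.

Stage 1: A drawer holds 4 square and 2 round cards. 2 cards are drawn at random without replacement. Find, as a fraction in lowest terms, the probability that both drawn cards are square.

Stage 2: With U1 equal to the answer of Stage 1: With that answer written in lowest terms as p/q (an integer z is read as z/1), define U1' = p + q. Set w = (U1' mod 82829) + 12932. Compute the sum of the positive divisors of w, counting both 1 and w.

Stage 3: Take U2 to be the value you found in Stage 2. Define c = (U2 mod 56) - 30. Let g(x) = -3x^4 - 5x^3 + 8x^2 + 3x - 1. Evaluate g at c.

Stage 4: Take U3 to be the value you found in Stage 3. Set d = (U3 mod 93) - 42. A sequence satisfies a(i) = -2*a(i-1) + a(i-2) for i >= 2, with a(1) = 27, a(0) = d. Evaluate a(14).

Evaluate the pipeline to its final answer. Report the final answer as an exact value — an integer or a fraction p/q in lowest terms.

-1813043

Stage 1: total draws C(6,2) = 15; favorable C(4,2) = 6; P = 2/5; answer 2/5
Stage 2: U1 = 2/5; threaded value p + q = 7; w = 12939; 12939 = 3 * 19 * 227; sigma = (1 + 3) * (1 + 19) * (1 + 227) = 4 * 20 * 228 = 18240; answer 18240
Stage 3: U2 = 18240; c = 10; -3*(10)^4 - 5*(10)^3 + 8*(10)^2 + 3*(10)^1 - 1 = (-30000) + (-5000) + (800) + (30) + (-1) = -34171; answer -34171
Stage 4: U3 = -34171; d = 11; a(2) = -2*(27) + 1*(11) = -43; iterating: a(2)=-43, a(3)=113, a(4)=-269, a(5)=651, a(6)=-1571, a(7)=3793, a(8)=-9157, a(9)=22107, a(10)=-53371, a(11)=128849, a(12)=-311069, a(13)=750987, a(14)=-1813043; answer -1813043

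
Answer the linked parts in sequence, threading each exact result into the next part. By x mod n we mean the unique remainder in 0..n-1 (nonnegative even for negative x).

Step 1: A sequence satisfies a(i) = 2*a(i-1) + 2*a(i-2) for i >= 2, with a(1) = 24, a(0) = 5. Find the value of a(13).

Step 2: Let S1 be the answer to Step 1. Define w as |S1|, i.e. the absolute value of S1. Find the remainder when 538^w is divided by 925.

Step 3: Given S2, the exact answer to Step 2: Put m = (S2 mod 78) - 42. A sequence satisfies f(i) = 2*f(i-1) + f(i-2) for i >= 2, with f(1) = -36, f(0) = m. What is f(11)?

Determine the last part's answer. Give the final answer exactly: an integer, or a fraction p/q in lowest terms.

Step 1: a(2) = 2*(24) + 2*(5) = 58; iterating: a(2)=58, a(3)=164, a(4)=444, a(5)=1216, a(6)=3320, a(7)=9072, a(8)=24784, a(9)=67712, a(10)=184992, a(11)=505408, a(12)=1380800, a(13)=3772416; answer 3772416
Step 2: S1 = 3772416; w = 3772416; squarings mod 925: 538^1=538, 538^2=844, 538^4=86, 538^8=921, 538^16=16, 538^32=256, 538^64=786, 538^128=821, 538^256=641, 538^512=181, 538^1024=386, 538^2048=71, 538^4096=416, 538^8192=81, 538^16384=86, 538^32768=921, 538^65536=16, 538^131072=256, 538^262144=786, 538^524288=821, 538^1048576=641, 538^2097152=181; 538^3772416 = 538^4096 * 538^32768 * 538^65536 * 538^524288 * 538^1048576 * 538^2097152 = 766 (mod 925); answer 766
Step 3: S2 = 766; m = 22; f(2) = 2*(-36) + 1*(22) = -50; iterating: f(2)=-50, f(3)=-136, f(4)=-322, f(5)=-780, f(6)=-1882, f(7)=-4544, f(8)=-10970, f(9)=-26484, f(10)=-63938, f(11)=-154360; answer -154360

-154360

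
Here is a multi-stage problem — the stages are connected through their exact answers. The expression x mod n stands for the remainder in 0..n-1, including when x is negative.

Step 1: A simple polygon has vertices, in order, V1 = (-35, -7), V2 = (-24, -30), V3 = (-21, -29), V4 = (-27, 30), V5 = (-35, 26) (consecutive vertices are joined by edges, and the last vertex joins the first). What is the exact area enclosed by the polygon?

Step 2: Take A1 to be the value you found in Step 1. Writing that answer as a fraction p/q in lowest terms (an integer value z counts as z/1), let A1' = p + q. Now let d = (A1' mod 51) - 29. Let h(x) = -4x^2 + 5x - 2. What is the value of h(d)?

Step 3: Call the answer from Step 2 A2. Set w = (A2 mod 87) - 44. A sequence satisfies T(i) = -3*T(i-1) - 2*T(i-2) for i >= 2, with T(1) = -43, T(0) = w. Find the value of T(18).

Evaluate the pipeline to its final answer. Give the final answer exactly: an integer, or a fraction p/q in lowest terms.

Step 1: cross terms: (-35*-30 - -24*-7)=882, (-24*-29 - -21*-30)=66, (-21*30 - -27*-29)=-1413, (-27*26 - -35*30)=348, (-35*-7 - -35*26)=1155; twice the area = |1038| = 1038; area = 519; answer 519
Step 2: A1 = 519; threaded value p + q = 520; d = -19; -4*(-19)^2 + 5*(-19)^1 - 2 = (-1444) + (-95) + (-2) = -1541; answer -1541
Step 3: A2 = -1541; w = -19; T(2) = -3*(-43) - 2*(-19) = 167; iterating: T(2)=167, T(3)=-415, T(4)=911, T(5)=-1903, T(6)=3887, T(7)=-7855, T(8)=15791, T(9)=-31663, T(10)=63407, T(11)=-126895, T(12)=253871, T(13)=-507823, T(14)=1015727, T(15)=-2031535, T(16)=4063151, T(17)=-8126383, T(18)=16252847; answer 16252847

16252847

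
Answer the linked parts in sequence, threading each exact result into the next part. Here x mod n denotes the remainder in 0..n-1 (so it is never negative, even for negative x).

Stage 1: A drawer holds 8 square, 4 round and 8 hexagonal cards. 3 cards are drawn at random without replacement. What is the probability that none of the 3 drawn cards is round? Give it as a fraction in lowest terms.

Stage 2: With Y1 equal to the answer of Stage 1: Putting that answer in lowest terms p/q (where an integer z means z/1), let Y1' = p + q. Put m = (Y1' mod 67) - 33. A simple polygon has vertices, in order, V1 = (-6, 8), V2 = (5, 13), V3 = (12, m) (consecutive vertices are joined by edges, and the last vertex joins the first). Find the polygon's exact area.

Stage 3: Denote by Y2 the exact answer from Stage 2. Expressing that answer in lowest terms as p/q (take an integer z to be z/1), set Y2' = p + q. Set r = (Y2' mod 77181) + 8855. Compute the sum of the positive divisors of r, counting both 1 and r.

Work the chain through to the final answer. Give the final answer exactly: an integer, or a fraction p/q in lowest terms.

Stage 1: total draws C(20,3) = 1140; favorable C(16,3) = 560; P = 28/57; answer 28/57
Stage 2: Y1 = 28/57; threaded value p + q = 85; m = -15; cross terms: (-6*13 - 5*8)=-118, (5*-15 - 12*13)=-231, (12*8 - -6*-15)=6; twice the area = |-343| = 343; area = 343/2; answer 343/2
Stage 3: Y2 = 343/2; threaded value p + q = 345; r = 9200; 9200 = 2^4 * 5^2 * 23; sigma = (1 + 2 + 4 + 8 + 16) * (1 + 5 + 25) * (1 + 23) = 31 * 31 * 24 = 23064; answer 23064

23064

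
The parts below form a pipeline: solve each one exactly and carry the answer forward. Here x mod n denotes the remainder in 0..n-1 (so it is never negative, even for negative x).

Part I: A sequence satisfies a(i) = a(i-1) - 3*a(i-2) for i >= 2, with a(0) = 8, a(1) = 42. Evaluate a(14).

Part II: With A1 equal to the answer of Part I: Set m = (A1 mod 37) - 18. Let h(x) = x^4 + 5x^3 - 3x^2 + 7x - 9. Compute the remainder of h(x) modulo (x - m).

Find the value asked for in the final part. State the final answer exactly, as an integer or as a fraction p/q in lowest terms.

Part I: a(2) = 1*(42) - 3*(8) = 18; iterating: a(2)=18, a(3)=-108, a(4)=-162, a(5)=162, a(6)=648, a(7)=162, a(8)=-1782, a(9)=-2268, a(10)=3078, a(11)=9882, a(12)=648, a(13)=-28998, a(14)=-30942; answer -30942
Part II: A1 = -30942; m = 9; remainder = value at the root: 1*(9)^4 + 5*(9)^3 - 3*(9)^2 + 7*(9)^1 - 9 = (6561) + (3645) + (-243) + (63) + (-9) = 10017; answer 10017

10017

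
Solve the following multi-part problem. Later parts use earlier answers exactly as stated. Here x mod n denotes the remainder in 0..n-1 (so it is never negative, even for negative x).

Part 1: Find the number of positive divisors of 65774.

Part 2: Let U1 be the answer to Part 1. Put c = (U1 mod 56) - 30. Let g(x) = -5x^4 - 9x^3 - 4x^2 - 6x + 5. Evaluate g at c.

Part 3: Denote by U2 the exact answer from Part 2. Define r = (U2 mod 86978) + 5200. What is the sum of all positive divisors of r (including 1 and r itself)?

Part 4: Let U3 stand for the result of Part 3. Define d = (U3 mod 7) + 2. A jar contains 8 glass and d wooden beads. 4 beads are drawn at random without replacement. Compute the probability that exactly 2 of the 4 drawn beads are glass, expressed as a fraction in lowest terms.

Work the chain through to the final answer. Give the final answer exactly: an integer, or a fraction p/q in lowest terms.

Part 1: 65774 = 2 * 32887; number of divisors = (1+1) * (1+1) = 4; answer 4
Part 2: U1 = 4; c = -26; -5*(-26)^4 - 9*(-26)^3 - 4*(-26)^2 - 6*(-26)^1 + 5 = (-2284880) + (158184) + (-2704) + (156) + (5) = -2129239; answer -2129239
Part 3: U2 = -2129239; r = 50411; 50411 is prime, so its only divisors are 1 and 50411; sigma = 1 + 50411 = 50412; answer 50412
Part 4: U3 = 50412; d = 7; total draws C(15,4) = 1365; favorable C(8,2)*C(7,2) = 588; P = 28/65; answer 28/65

28/65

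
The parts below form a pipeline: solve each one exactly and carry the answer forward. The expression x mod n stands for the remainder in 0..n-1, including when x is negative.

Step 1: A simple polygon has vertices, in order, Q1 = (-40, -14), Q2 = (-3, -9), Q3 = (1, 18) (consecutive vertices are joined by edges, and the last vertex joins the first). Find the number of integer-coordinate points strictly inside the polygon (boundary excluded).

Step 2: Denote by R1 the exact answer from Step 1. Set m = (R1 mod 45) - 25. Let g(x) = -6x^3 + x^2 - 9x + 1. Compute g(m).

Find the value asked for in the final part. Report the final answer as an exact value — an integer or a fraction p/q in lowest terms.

-16393

Step 1: cross terms: (-40*-9 - -3*-14)=318, (-3*18 - 1*-9)=-45, (1*-14 - -40*18)=706; twice the area = |979| = 979; area = 979/2; boundary points = 1 + 1 + 1 = 3; strictly interior points = area - boundary/2 + 1 = 489; answer 489
Step 2: R1 = 489; m = 14; -6*(14)^3 + 1*(14)^2 - 9*(14)^1 + 1 = (-16464) + (196) + (-126) + (1) = -16393; answer -16393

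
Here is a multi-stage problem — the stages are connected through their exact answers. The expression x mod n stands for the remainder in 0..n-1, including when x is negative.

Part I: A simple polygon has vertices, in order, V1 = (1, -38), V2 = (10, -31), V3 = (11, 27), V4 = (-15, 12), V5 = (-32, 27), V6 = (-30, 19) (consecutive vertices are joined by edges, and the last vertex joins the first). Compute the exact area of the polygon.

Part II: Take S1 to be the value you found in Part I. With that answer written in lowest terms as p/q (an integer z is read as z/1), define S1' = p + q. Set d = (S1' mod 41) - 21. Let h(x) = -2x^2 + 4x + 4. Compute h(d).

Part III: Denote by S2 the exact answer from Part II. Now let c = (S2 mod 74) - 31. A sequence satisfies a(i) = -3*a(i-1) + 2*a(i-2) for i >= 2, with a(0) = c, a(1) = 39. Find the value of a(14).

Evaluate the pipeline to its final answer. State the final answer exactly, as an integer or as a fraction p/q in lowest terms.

-247919303

Part I: cross terms: (1*-31 - 10*-38)=349, (10*27 - 11*-31)=611, (11*12 - -15*27)=537, (-15*27 - -32*12)=-21, (-32*19 - -30*27)=202, (-30*-38 - 1*19)=1121; twice the area = |2799| = 2799; area = 2799/2; answer 2799/2
Part II: S1 = 2799/2; threaded value p + q = 2801; d = -8; -2*(-8)^2 + 4*(-8)^1 + 4 = (-128) + (-32) + (4) = -156; answer -156
Part III: S2 = -156; c = 35; a(2) = -3*(39) + 2*(35) = -47; iterating: a(2)=-47, a(3)=219, a(4)=-751, a(5)=2691, a(6)=-9575, a(7)=34107, a(8)=-121471, a(9)=432627, a(10)=-1540823, a(11)=5487723, a(12)=-19544815, a(13)=69609891, a(14)=-247919303; answer -247919303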